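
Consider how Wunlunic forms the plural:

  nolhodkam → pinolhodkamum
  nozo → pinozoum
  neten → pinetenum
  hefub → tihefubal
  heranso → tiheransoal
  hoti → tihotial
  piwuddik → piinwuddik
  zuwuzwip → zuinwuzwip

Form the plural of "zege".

zeinge

"zege" begins with z-. The one such stem in the data (zuwuzwip → zuinwuzwip) inserts -in- after the first vowel (as does piwuddik), so the same rule applies.
The other patterns: stems beginning with n- add pi- … -um around the stem; stems beginning with h- add ti- … -al around the stem.
So zege → zeinge.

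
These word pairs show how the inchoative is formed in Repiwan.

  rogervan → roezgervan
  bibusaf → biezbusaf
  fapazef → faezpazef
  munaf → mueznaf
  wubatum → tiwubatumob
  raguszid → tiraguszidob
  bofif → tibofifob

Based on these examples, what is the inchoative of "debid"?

bibusaf and bofif both end in -f yet inflect differently (biezbusaf, tibofifob), so the final letter is not what conditions the rule; the last vowel is.
"debid" has last vowel 'i'. The stems whose last vowel is 'i' (raguszid → tiraguszidob, bofif → tibofifob) add ti- … -ob around the stem.
So debid → tidebidob.

tidebidob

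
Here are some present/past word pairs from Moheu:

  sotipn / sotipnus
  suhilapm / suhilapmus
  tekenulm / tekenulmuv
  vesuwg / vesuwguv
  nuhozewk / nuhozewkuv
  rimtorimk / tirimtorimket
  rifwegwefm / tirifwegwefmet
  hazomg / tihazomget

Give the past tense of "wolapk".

suhilapm and tekenulm both end in -m yet inflect differently (suhilapmus, tekenulmuv), so the final letter is not what conditions the rule; the second-to-last letter is.
"wolapk" has second-to-last letter 'p'. The stems whose second-to-last letter is 'p' (sotipn → sotipnus, suhilapm → suhilapmus) add -us.
The other patterns: stems whose second-to-last letter is 'l' or 'w' add -uv; stems whose second-to-last letter is 'f' or 'm' add ti- … -et around the stem.
So wolapk → wolapkus.

wolapkus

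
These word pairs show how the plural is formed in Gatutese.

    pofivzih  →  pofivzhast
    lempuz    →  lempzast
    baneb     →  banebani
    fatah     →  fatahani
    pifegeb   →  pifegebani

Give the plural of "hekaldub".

pofivzih and fatah both end in -h yet inflect differently (pofivzhast, fatahani), so the final letter is not what conditions the rule; the last vowel is.
"hekaldub" has last vowel 'u'. The one such stem in the data (lempuz → lempzast) deletes the last vowel and adds -ast (as does pofivzih), so the same rule applies.
So hekaldub → hekaldbast.

hekaldbast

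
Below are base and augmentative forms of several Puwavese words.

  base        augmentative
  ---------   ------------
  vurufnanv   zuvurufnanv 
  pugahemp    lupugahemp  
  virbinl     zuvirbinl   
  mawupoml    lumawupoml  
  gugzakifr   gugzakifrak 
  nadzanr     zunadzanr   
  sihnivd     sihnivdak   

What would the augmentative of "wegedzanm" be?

virbinl and mawupoml both end in -l yet inflect differently (zuvirbinl, lumawupoml), so the final letter is not what conditions the rule; the second-to-last letter is.
"wegedzanm" has second-to-last letter 'n'. The stems whose second-to-last letter is 'n' (virbinl → zuvirbinl, vurufnanv → zuvurufnanv, nadzanr → zunadzanr) add the prefix zu-.
So wegedzanm → zuwegedzanm.

zuwegedzanm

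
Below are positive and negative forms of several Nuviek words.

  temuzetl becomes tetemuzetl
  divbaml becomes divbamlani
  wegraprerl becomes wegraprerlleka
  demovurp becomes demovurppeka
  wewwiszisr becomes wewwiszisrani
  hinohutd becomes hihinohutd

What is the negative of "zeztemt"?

zeztemtani

temuzetl and wegraprerl both end in -l yet inflect differently (tetemuzetl, wegraprerlleka), so the final letter is not what conditions the rule; the second-to-last letter is.
"zeztemt" has second-to-last letter 'm'. The one such stem in the data (divbaml → divbamlani) adds -ani, so the same rule applies.
The other patterns: stems whose second-to-last letter is 't' repeat the first consonant+vowel as a prefix; stems whose second-to-last letter is 'r' double the final consonant and add -eka.
So zeztemt → zeztemtani.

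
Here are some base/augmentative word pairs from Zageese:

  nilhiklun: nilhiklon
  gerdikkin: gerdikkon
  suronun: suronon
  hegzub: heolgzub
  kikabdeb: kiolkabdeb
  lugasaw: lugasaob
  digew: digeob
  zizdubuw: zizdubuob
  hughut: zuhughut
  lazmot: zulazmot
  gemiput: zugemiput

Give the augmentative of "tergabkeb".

teolrgabkeb

"tergabkeb" ends in -b. The stems ending in -b (hegzub → heolgzub, kikabdeb → kiolkabdeb) insert -ol- after the first vowel.
The other patterns: stems ending in -n change the last vowel to 'o'; stems ending in -w drop the final letter and add -ob; stems ending in -t add the prefix zu-.
So tergabkeb → teolrgabkeb.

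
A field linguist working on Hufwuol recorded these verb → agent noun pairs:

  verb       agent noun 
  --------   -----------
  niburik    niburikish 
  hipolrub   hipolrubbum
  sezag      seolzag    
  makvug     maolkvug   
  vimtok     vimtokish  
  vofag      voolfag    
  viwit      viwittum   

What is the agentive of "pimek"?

niburik and viwit both have last vowel 'i' yet inflect differently (niburikish, viwittum), so the last vowel is not what conditions the rule; the final letter is.
"pimek" ends in -k. The stems ending in -k (vimtok → vimtokish, niburik → niburikish) add -ish.
So pimek → pimekish.

pimekish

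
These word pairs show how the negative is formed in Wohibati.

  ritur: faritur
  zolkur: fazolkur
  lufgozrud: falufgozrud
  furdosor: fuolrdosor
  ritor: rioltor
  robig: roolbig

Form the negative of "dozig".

"dozig" has last vowel 'i'. The one such stem in the data (robig → roolbig) inserts -ol- after the first vowel (as do furdosor, ritor), so the same rule applies.
The other pattern: stems whose last vowel is 'u' add the prefix fa-.
So dozig → doolzig.

doolzig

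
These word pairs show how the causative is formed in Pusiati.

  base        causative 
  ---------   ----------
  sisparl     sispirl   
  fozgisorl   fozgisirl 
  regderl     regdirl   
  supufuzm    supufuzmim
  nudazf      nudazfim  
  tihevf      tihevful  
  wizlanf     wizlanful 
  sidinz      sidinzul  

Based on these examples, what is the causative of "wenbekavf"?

nudazf and tihevf both end in -f yet inflect differently (nudazfim, tihevful), so the final letter is not what conditions the rule; the second-to-last letter is.
"wenbekavf" has second-to-last letter 'v'. The one such stem in the data (tihevf → tihevful) adds -ul, so the same rule applies.
So wenbekavf → wenbekavful.

wenbekavful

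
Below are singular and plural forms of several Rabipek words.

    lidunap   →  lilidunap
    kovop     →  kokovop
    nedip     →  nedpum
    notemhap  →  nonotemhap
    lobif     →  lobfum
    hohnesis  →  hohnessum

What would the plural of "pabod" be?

"pabod" has last vowel 'o'. The one such stem in the data (kovop → kokovop) repeats the first consonant+vowel as a prefix (as do notemhap, lidunap), so the same rule applies.
So pabod → papabod.

papabod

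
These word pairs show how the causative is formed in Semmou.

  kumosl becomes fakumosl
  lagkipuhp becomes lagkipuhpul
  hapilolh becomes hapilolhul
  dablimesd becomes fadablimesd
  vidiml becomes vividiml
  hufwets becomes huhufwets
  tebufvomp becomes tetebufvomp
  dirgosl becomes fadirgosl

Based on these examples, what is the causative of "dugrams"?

dudugrams

"dugrams" has second-to-last letter 'm'. The stems whose second-to-last letter is 'm' (tebufvomp → tetebufvomp, vidiml → vividiml) repeat the first consonant+vowel as a prefix.
The other patterns: stems whose second-to-last letter is 's' add the prefix fa-; stems whose second-to-last letter is 'h' or 'l' add -ul.
So dugrams → dudugrams.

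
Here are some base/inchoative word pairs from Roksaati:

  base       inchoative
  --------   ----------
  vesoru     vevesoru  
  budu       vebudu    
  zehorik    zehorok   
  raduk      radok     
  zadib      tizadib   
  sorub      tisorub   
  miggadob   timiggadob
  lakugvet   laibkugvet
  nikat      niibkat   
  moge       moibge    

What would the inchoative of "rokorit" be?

roibkorit

vesoru and raduk both have last vowel 'u' yet inflect differently (vevesoru, radok), so the last vowel is not what conditions the rule; the final letter is.
"rokorit" ends in -t. The stems ending in -t (lakugvet → laibkugvet, nikat → niibkat) insert -ib- after the first vowel.
The other patterns: stems ending in -u add the prefix ve-; stems ending in -k change the last vowel to 'o'; stems ending in -b add the prefix ti-.
So rokorit → roibkorit.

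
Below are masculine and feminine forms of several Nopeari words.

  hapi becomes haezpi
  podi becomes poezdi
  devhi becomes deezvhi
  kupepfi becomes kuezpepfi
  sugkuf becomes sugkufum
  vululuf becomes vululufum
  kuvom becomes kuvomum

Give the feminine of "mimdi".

kupepfi and kuvom both begin with k- yet inflect differently (kuezpepfi, kuvomum), so the first letter is not what conditions the rule; the final letter is.
"mimdi" ends in -i. The stems ending in -i (hapi → haezpi, devhi → deezvhi, podi → poezdi) insert -ez- after the first vowel.
The other pattern: stems ending in -f or -m add -um.
So mimdi → miezmdi.

miezmdi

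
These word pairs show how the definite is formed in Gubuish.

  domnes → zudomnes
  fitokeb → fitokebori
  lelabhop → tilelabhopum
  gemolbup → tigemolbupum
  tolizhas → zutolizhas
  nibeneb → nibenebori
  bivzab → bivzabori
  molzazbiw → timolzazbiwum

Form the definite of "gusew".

tigusewum

domnes and fitokeb both have last vowel 'e' yet inflect differently (zudomnes, fitokebori), so the last vowel is not what conditions the rule; the final letter is.
"gusew" ends in -w. The one such stem in the data (molzazbiw → timolzazbiwum) adds ti- … -um around the stem, so the same rule applies.
The other patterns: stems ending in -s add the prefix zu-; stems ending in -b add -ori.
So gusew → tigusewum.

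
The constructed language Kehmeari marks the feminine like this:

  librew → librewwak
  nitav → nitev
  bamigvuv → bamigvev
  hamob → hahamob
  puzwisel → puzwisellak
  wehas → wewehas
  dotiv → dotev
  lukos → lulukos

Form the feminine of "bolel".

bolellak

nitav and wehas both have last vowel 'a' yet inflect differently (nitev, wewehas), so the last vowel is not what conditions the rule; the final letter is.
"bolel" ends in -l. The one such stem in the data (puzwisel → puzwisellak) doubles the final consonant and adds -ak (as does librew), so the same rule applies.
So bolel → bolellak.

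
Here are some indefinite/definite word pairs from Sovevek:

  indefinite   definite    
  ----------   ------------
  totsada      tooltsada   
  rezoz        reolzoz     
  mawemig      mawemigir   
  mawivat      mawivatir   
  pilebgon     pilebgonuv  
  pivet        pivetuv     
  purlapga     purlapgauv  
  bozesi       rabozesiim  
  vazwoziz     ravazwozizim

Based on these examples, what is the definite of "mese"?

mawivat and pivet both end in -t yet inflect differently (mawivatir, pivetuv), so the final letter is not what conditions the rule; the first letter is.
"mese" begins with m-. The stems beginning with m- (mawemig → mawemigir, mawivat → mawivatir) add -ir.
So mese → meseir.

meseir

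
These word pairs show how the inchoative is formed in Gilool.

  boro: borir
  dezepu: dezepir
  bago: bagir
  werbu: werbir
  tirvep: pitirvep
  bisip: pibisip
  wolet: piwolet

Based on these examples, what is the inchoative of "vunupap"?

pivunupap

boro and bisip both begin with b- yet inflect differently (borir, pibisip), so the first letter is not what conditions the rule; whether the stem ends in a vowel or a consonant is.
"vunupap" ends in a consonant. The stems ending in a consonant (tirvep → pitirvep, bisip → pibisip, wolet → piwolet) add the prefix pi-.
The other pattern: stems ending in a vowel drop the final letter and add -ir.
So vunupap → pivunupap.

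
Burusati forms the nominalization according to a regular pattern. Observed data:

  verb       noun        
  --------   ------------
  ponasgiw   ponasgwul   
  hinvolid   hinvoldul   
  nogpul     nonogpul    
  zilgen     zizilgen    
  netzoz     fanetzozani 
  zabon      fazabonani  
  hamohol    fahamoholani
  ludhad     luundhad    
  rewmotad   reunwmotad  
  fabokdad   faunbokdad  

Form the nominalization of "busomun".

"busomun" has last vowel 'u'. The one such stem in the data (nogpul → nonogpul) repeats the first consonant+vowel as a prefix (as does zilgen), so the same rule applies.
The other patterns: stems whose last vowel is 'i' delete the last vowel and add -ul; stems whose last vowel is 'o' add fa- … -ani around the stem; stems whose last vowel is 'a' insert -un- after the first vowel.
So busomun → bubusomun.

bubusomun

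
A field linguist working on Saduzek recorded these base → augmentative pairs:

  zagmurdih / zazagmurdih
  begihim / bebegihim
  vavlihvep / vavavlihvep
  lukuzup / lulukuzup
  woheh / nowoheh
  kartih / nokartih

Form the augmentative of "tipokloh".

titipokloh

"tipokloh" has 3 vowels. The stems with 3 vowels (zagmurdih → zazagmurdih, begihim → bebegihim, vavlihvep → vavavlihvep) repeat the first consonant+vowel as a prefix.
So tipokloh → titipokloh.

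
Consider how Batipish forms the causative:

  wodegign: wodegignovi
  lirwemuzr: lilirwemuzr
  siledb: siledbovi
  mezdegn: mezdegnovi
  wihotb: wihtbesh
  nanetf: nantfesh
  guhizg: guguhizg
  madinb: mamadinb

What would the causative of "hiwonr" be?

hihiwonr

wihotb and siledb both end in -b yet inflect differently (wihtbesh, siledbovi), so the final letter is not what conditions the rule; the second-to-last letter is.
"hiwonr" has second-to-last letter 'n'. The one such stem in the data (madinb → mamadinb) repeats the first consonant+vowel as a prefix (as do lirwemuzr, guhizg), so the same rule applies.
So hiwonr → hihiwonr.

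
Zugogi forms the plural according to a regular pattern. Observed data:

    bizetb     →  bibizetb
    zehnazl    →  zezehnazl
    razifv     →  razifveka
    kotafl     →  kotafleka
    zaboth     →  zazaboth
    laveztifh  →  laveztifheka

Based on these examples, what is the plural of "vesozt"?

laveztifh and zaboth both end in -h yet inflect differently (laveztifheka, zazaboth), so the final letter is not what conditions the rule; the second-to-last letter is.
"vesozt" has second-to-last letter 'z'. The one such stem in the data (zehnazl → zezehnazl) repeats the first consonant+vowel as a prefix (as do zaboth, bizetb), so the same rule applies.
So vesozt → vevesozt.

vevesozt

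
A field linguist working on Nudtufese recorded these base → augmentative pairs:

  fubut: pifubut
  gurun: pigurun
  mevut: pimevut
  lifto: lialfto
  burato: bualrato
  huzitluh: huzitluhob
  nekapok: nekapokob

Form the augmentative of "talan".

pitalan

fubut and huzitluh both have last vowel 'u' yet inflect differently (pifubut, huzitluhob), so the last vowel is not what conditions the rule; the final letter is.
"talan" ends in -n. The one such stem in the data (gurun → pigurun) adds the prefix pi-, so the same rule applies.
The other patterns: stems ending in -o insert -al- after the first vowel; stems ending in -h or -k add -ob.
So talan → pitalan.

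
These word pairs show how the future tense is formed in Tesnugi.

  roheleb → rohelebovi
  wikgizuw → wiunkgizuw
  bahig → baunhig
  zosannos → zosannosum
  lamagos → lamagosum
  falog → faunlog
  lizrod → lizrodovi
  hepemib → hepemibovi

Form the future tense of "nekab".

nekabovi

lamagos and falog both have last vowel 'o' yet inflect differently (lamagosum, faunlog), so the last vowel is not what conditions the rule; the final letter is.
"nekab" ends in -b. The stems ending in -b (hepemib → hepemibovi, roheleb → rohelebovi) add -ovi.
The other patterns: stems ending in -s add -um; stems ending in -g or -w insert -un- after the first vowel.
So nekab → nekabovi.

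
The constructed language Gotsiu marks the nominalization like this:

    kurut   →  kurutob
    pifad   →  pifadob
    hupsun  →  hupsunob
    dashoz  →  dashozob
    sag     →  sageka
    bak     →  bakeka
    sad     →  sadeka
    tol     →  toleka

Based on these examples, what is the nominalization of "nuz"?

nuzeka

pifad and sad both end in -d yet inflect differently (pifadob, sadeka), so the final letter is not what conditions the rule; the number of vowels is.
"nuz" has 1 vowel. The stems with 1 vowel (sag → sageka, bak → bakeka, sad → sadeka) add -eka.
The other pattern: stems with 2 vowels add -ob.
So nuz → nuzeka.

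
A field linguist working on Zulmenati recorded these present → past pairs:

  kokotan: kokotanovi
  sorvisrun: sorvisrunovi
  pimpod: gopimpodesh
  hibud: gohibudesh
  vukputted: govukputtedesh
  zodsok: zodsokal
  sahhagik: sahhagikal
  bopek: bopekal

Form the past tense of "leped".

golepedesh

sorvisrun and hibud both have last vowel 'u' yet inflect differently (sorvisrunovi, gohibudesh), so the last vowel is not what conditions the rule; the final letter is.
"leped" ends in -d. The stems ending in -d (pimpod → gopimpodesh, hibud → gohibudesh, vukputted → govukputtedesh) add go- … -esh around the stem.
The other patterns: stems ending in -n add -ovi; stems ending in -k add -al.
So leped → golepedesh.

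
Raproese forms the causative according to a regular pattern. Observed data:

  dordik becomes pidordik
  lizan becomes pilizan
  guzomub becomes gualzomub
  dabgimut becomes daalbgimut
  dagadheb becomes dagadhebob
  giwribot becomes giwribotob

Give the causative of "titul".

"titul" has last vowel 'u'. The stems whose last vowel is 'u' (guzomub → gualzomub, dabgimut → daalbgimut) insert -al- after the first vowel.
So titul → tialtul.

tialtul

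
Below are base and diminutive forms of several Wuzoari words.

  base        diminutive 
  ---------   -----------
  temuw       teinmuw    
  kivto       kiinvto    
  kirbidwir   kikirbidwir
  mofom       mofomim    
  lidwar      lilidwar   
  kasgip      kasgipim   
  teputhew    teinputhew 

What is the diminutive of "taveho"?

tainveho

kirbidwir and kasgip both have last vowel 'i' yet inflect differently (kikirbidwir, kasgipim), so the last vowel is not what conditions the rule; the final letter is.
"taveho" ends in -o. The one such stem in the data (kivto → kiinvto) inserts -in- after the first vowel (as do temuw, teputhew), so the same rule applies.
The other patterns: stems ending in -r repeat the first consonant+vowel as a prefix; stems ending in -m or -p add -im.
So taveho → tainveho.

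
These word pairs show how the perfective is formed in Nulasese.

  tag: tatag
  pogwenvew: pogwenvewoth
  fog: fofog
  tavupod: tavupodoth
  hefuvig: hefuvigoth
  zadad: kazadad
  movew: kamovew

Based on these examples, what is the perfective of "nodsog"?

kanodsog

movew and pogwenvew both end in -w yet inflect differently (kamovew, pogwenvewoth), so the final letter is not what conditions the rule; the number of vowels is.
"nodsog" has 2 vowels. The stems with 2 vowels (zadad → kazadad, movew → kamovew) add the prefix ka-.
The other patterns: stems with 1 vowel repeat the first consonant+vowel as a prefix; stems with 3 vowels add -oth.
So nodsog → kanodsog.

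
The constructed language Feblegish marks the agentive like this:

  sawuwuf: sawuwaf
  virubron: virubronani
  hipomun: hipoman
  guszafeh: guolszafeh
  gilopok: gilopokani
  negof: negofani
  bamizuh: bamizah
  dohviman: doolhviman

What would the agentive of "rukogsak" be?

ruolkogsak

hipomun and virubron both end in -n yet inflect differently (hipoman, virubronani), so the final letter is not what conditions the rule; the last vowel is.
"rukogsak" has last vowel 'a'. The one such stem in the data (dohviman → doolhviman) inserts -ol- after the first vowel (as does guszafeh), so the same rule applies.
So rukogsak → ruolkogsak.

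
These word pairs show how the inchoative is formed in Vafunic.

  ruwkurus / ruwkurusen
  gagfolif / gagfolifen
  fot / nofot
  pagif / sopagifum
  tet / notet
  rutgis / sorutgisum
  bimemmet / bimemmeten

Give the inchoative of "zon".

nozon

pagif and gagfolif both end in -f yet inflect differently (sopagifum, gagfolifen), so the final letter is not what conditions the rule; the number of vowels is.
"zon" has 1 vowel. The stems with 1 vowel (fot → nofot, tet → notet) add the prefix no-.
So zon → nozon.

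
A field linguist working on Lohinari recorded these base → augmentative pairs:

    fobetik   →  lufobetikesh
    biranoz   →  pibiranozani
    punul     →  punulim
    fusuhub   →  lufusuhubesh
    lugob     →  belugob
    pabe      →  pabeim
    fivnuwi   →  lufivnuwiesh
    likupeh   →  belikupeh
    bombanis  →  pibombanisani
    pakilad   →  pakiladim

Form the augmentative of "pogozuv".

pogozuvim

"pogozuv" begins with p-. The stems beginning with p- (punul → punulim, pabe → pabeim, pakilad → pakiladim) add -im.
The other patterns: stems beginning with l- add the prefix be-; stems beginning with f- add lu- … -esh around the stem; stems beginning with b- add pi- … -ani around the stem.
So pogozuv → pogozuvim.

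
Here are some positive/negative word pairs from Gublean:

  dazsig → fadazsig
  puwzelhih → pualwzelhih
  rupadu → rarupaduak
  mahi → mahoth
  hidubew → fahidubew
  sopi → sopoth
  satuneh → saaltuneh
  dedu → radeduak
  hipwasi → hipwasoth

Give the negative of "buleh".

"buleh" ends in -h. The stems ending in -h (puwzelhih → pualwzelhih, satuneh → saaltuneh) insert -al- after the first vowel.
So buleh → bualleh.

bualleh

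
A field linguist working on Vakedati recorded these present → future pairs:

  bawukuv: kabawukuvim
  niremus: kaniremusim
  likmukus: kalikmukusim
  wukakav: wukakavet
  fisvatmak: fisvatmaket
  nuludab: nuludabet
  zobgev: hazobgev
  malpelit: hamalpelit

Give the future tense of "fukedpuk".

kafukedpukim

"fukedpuk" has last vowel 'u'. The stems whose last vowel is 'u' (bawukuv → kabawukuvim, niremus → kaniremusim, likmukus → kalikmukusim) add ka- … -im around the stem.
The other patterns: stems whose last vowel is 'a' add -et; stems whose last vowel is 'e' or 'i' add the prefix ha-.
So fukedpuk → kafukedpukim.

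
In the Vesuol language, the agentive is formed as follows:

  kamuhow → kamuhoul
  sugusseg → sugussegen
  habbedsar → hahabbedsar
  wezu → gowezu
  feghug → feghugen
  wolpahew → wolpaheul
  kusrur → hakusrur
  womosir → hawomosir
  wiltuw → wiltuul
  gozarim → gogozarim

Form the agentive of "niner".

haniner

kusrur and wiltuw both have last vowel 'u' yet inflect differently (hakusrur, wiltuul), so the last vowel is not what conditions the rule; the final letter is.
"niner" ends in -r. The stems ending in -r (habbedsar → hahabbedsar, kusrur → hakusrur, womosir → hawomosir) add the prefix ha-.
The other patterns: stems ending in -w drop the final letter and add -ul; stems ending in -g add -en; stems ending in -m or -u add the prefix go-.
So niner → haniner.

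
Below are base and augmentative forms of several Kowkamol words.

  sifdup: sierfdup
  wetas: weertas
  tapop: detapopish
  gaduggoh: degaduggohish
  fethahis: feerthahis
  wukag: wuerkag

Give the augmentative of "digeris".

tapop and sifdup both end in -p yet inflect differently (detapopish, sierfdup), so the final letter is not what conditions the rule; the last vowel is.
"digeris" has last vowel 'i'. The one such stem in the data (fethahis → feerthahis) inserts -er- after the first vowel (as do sifdup, wukag), so the same rule applies.
So digeris → diergeris.

diergeris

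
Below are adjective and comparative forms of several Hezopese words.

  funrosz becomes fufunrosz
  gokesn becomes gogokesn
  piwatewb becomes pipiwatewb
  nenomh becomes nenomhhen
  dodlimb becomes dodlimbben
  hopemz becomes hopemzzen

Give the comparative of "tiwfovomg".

tiwfovomggen

piwatewb and dodlimb both end in -b yet inflect differently (pipiwatewb, dodlimbben), so the final letter is not what conditions the rule; the second-to-last letter is.
"tiwfovomg" has second-to-last letter 'm'. The stems whose second-to-last letter is 'm' (nenomh → nenomhhen, dodlimb → dodlimbben, hopemz → hopemzzen) double the final consonant and add -en.
So tiwfovomg → tiwfovomggen.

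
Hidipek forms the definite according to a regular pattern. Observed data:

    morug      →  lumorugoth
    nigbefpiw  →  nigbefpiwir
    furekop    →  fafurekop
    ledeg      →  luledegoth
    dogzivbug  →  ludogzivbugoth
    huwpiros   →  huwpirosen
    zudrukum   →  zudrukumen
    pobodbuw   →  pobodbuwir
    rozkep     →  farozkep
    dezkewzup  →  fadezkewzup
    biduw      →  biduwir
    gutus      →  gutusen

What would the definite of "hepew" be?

hepewir

dezkewzup and morug both have last vowel 'u' yet inflect differently (fadezkewzup, lumorugoth), so the last vowel is not what conditions the rule; the final letter is.
"hepew" ends in -w. The stems ending in -w (nigbefpiw → nigbefpiwir, biduw → biduwir, pobodbuw → pobodbuwir) add -ir.
The other patterns: stems ending in -p add the prefix fa-; stems ending in -g add lu- … -oth around the stem; stems ending in -m or -s add -en.
So hepew → hepewir.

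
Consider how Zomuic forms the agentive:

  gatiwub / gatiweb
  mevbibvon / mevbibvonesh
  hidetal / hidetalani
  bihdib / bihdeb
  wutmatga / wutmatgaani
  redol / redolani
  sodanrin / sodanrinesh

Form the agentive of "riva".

mevbibvon and redol both have last vowel 'o' yet inflect differently (mevbibvonesh, redolani), so the last vowel is not what conditions the rule; the final letter is.
"riva" ends in -a. The one such stem in the data (wutmatga → wutmatgaani) adds -ani, so the same rule applies.
The other patterns: stems ending in -n add -esh; stems ending in -b change the last vowel to 'e'.
So riva → rivaani.

rivaani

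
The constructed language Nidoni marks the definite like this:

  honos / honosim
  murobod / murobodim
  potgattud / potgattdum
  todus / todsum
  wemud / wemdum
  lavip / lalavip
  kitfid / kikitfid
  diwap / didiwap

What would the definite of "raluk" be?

murobod and potgattud both end in -d yet inflect differently (murobodim, potgattdum), so the final letter is not what conditions the rule; the last vowel is.
"raluk" has last vowel 'u'. The stems whose last vowel is 'u' (potgattud → potgattdum, todus → todsum, wemud → wemdum) delete the last vowel and add -um.
So raluk → ralkum.

ralkum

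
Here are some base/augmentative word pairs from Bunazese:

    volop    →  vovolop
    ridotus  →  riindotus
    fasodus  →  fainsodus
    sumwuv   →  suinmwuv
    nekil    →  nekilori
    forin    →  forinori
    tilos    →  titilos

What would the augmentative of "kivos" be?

ridotus and tilos both end in -s yet inflect differently (riindotus, titilos), so the final letter is not what conditions the rule; the last vowel is.
"kivos" has last vowel 'o'. The stems whose last vowel is 'o' (volop → vovolop, tilos → titilos) repeat the first consonant+vowel as a prefix.
So kivos → kikivos.

kikivos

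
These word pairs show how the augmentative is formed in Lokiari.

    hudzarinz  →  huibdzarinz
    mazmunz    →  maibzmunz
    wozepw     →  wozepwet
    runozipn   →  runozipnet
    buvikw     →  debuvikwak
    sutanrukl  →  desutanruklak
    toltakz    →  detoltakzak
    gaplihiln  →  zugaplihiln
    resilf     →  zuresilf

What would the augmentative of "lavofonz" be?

laibvofonz

wozepw and buvikw both end in -w yet inflect differently (wozepwet, debuvikwak), so the final letter is not what conditions the rule; the second-to-last letter is.
"lavofonz" has second-to-last letter 'n'. The stems whose second-to-last letter is 'n' (hudzarinz → huibdzarinz, mazmunz → maibzmunz) insert -ib- after the first vowel.
The other patterns: stems whose second-to-last letter is 'p' add -et; stems whose second-to-last letter is 'k' add de- … -ak around the stem; stems whose second-to-last letter is 'l' add the prefix zu-.
So lavofonz → laibvofonz.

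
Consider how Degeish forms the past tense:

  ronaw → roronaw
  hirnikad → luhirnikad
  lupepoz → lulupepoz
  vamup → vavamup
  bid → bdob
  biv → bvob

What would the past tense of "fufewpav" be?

"fufewpav" has 3 vowels. The stems with 3 vowels (lupepoz → lulupepoz, hirnikad → luhirnikad) add the prefix lu-.
The other patterns: stems with 1 vowel delete the last vowel and add -ob; stems with 2 vowels repeat the first consonant+vowel as a prefix.
So fufewpav → lufufewpav.

lufufewpav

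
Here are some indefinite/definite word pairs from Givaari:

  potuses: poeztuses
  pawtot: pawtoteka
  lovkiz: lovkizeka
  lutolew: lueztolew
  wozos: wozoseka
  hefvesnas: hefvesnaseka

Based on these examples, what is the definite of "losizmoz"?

losizmozeka

"losizmoz" has last vowel 'o'. The stems whose last vowel is 'o' (wozos → wozoseka, pawtot → pawtoteka) add -eka.
The other pattern: stems whose last vowel is 'e' insert -ez- after the first vowel.
So losizmoz → losizmozeka.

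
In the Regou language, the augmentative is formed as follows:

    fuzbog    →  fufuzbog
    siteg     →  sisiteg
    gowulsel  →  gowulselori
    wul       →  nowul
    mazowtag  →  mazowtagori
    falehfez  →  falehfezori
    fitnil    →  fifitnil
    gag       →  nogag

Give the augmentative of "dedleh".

wul and fitnil both end in -l yet inflect differently (nowul, fifitnil), so the final letter is not what conditions the rule; the number of vowels is.
"dedleh" has 2 vowels. The stems with 2 vowels (fitnil → fifitnil, fuzbog → fufuzbog, siteg → sisiteg) repeat the first consonant+vowel as a prefix.
So dedleh → dededleh.

dededleh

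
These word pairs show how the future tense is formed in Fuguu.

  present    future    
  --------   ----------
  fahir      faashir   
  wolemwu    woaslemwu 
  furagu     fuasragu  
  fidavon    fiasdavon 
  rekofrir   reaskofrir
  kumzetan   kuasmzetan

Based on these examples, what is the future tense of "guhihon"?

Every pair shown (fahir → faashir, wolemwu → woaslemwu, furagu → fuasragu, …) follows the same rule: insert -as- after the first vowel.
So guhihon → guashihon.

guashihon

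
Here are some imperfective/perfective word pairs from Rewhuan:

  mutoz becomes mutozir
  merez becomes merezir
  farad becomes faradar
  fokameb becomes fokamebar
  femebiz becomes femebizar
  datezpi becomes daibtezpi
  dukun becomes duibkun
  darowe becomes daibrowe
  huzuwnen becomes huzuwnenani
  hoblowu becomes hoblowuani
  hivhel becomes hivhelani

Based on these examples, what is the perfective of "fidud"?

fidudar

"fidud" begins with f-. The stems beginning with f- (farad → faradar, fokameb → fokamebar, femebiz → femebizar) add -ar.
So fidud → fidudar.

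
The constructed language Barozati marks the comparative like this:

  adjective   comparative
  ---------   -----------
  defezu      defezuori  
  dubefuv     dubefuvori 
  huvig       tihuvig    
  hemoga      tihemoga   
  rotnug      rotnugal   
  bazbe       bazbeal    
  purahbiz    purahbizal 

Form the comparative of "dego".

huvig and rotnug both end in -g yet inflect differently (tihuvig, rotnugal), so the final letter is not what conditions the rule; the first letter is.
"dego" begins with d-. The stems beginning with d- (defezu → defezuori, dubefuv → dubefuvori) add -ori.
So dego → degoori.

degoori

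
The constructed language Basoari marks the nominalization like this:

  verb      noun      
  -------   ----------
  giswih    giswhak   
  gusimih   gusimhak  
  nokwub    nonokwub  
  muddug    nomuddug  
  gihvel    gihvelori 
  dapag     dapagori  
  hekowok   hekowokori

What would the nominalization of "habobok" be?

habobokori

muddug and dapag both end in -g yet inflect differently (nomuddug, dapagori), so the final letter is not what conditions the rule; the last vowel is.
"habobok" has last vowel 'o'. The one such stem in the data (hekowok → hekowokori) adds -ori, so the same rule applies.
So habobok → habobokori.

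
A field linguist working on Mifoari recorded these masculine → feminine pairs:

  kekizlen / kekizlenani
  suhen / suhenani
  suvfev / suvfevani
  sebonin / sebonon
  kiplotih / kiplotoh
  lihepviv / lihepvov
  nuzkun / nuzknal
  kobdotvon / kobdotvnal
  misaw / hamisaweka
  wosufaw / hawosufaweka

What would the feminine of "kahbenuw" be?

kahbenwal

"kahbenuw" has last vowel 'u'. The one such stem in the data (nuzkun → nuzknal) deletes the last vowel and adds -al (as does kobdotvon), so the same rule applies.
So kahbenuw → kahbenwal.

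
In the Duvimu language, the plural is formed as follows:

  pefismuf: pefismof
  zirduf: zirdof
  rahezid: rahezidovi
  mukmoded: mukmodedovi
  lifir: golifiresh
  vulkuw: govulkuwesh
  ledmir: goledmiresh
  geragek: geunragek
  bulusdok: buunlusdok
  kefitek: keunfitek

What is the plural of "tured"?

turedovi

rahezid and lifir both have last vowel 'i' yet inflect differently (rahezidovi, golifiresh), so the last vowel is not what conditions the rule; the final letter is.
"tured" ends in -d. The stems ending in -d (rahezid → rahezidovi, mukmoded → mukmodedovi) add -ovi.
So tured → turedovi.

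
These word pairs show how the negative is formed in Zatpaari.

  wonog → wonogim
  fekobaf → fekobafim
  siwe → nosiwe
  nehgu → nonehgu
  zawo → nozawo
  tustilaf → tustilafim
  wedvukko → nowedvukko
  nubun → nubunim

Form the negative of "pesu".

nopesu

"pesu" ends in a vowel. The stems ending in a vowel (wedvukko → nowedvukko, zawo → nozawo, siwe → nosiwe) add the prefix no-.
The other pattern: stems ending in a consonant add -im.
So pesu → nopesu.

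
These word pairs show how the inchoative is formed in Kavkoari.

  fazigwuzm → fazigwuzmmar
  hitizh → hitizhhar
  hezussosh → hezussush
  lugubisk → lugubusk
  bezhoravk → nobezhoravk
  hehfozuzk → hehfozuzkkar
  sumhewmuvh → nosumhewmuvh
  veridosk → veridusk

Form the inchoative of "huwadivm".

"huwadivm" has second-to-last letter 'v'. The stems whose second-to-last letter is 'v' (bezhoravk → nobezhoravk, sumhewmuvh → nosumhewmuvh) add the prefix no-.
The other patterns: stems whose second-to-last letter is 's' change the last vowel to 'u'; stems whose second-to-last letter is 'z' double the final consonant and add -ar.
So huwadivm → nohuwadivm.

nohuwadivm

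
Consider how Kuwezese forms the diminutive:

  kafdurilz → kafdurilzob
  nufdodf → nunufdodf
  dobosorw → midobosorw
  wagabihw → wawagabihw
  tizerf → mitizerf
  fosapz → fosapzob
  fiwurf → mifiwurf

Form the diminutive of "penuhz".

pepenuhz

"penuhz" has second-to-last letter 'h'. The one such stem in the data (wagabihw → wawagabihw) repeats the first consonant+vowel as a prefix (as does nufdodf), so the same rule applies.
The other patterns: stems whose second-to-last letter is 'r' add the prefix mi-; stems whose second-to-last letter is 'l' or 'p' add -ob.
So penuhz → pepenuhz.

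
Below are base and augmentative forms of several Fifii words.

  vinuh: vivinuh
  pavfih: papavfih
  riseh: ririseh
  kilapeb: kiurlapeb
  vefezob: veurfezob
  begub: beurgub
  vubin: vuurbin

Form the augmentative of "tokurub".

riseh and kilapeb both have last vowel 'e' yet inflect differently (ririseh, kiurlapeb), so the last vowel is not what conditions the rule; the final letter is.
"tokurub" ends in -b. The stems ending in -b (kilapeb → kiurlapeb, vefezob → veurfezob, begub → beurgub) insert -ur- after the first vowel.
So tokurub → tourkurub.

tourkurub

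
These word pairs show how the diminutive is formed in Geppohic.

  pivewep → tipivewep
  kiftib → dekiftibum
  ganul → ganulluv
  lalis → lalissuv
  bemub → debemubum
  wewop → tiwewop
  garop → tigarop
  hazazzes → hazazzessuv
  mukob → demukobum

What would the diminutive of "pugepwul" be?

pugepwulluv

garop and mukob both have last vowel 'o' yet inflect differently (tigarop, demukobum), so the last vowel is not what conditions the rule; the final letter is.
"pugepwul" ends in -l. The one such stem in the data (ganul → ganulluv) doubles the final consonant and adds -uv (as do lalis, hazazzes), so the same rule applies.
So pugepwul → pugepwulluv.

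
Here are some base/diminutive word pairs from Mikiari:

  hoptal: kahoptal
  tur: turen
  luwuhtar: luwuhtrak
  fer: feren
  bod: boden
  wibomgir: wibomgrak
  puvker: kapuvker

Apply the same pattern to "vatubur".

vatubrak

fer and puvker both end in -r yet inflect differently (feren, kapuvker), so the final letter is not what conditions the rule; the number of vowels is.
"vatubur" has 3 vowels. The stems with 3 vowels (wibomgir → wibomgrak, luwuhtar → luwuhtrak) delete the last vowel and add -ak.
The other patterns: stems with 1 vowel add -en; stems with 2 vowels add the prefix ka-.
So vatubur → vatubrak.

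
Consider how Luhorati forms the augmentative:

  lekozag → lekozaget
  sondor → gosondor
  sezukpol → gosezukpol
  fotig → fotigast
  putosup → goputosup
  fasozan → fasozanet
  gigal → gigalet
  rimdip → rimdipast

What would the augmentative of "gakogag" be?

sezukpol and gigal both end in -l yet inflect differently (gosezukpol, gigalet), so the final letter is not what conditions the rule; the last vowel is.
"gakogag" has last vowel 'a'. The stems whose last vowel is 'a' (lekozag → lekozaget, gigal → gigalet, fasozan → fasozanet) add -et.
The other patterns: stems whose last vowel is 'o' or 'u' add the prefix go-; stems whose last vowel is 'i' add -ast.
So gakogag → gakogaget.

gakogaget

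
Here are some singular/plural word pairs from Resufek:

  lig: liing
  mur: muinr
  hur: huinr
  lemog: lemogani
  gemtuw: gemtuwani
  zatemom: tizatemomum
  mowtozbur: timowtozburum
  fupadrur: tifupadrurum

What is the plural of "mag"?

maing

lig and lemog both end in -g yet inflect differently (liing, lemogani), so the final letter is not what conditions the rule; the number of vowels is.
"mag" has 1 vowel. The stems with 1 vowel (lig → liing, mur → muinr, hur → huinr) insert -in- after the first vowel.
The other patterns: stems with 2 vowels add -ani; stems with 3 vowels add ti- … -um around the stem.
So mag → maing.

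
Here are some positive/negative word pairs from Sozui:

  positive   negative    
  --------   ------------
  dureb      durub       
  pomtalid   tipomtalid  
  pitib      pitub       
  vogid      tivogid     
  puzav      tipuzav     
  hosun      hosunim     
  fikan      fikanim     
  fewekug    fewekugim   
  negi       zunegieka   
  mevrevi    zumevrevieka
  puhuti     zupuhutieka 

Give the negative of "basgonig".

basgonigim

"basgonig" ends in -g. The one such stem in the data (fewekug → fewekugim) adds -im, so the same rule applies.
The other patterns: stems ending in -i add zu- … -eka around the stem; stems ending in -b change the last vowel to 'u'; stems ending in -d or -v add the prefix ti-.
So basgonig → basgonigim.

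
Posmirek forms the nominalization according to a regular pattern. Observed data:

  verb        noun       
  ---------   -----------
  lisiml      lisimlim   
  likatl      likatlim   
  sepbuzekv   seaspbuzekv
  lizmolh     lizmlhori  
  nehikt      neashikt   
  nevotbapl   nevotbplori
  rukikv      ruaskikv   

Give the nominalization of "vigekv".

nevotbapl and lisiml both end in -l yet inflect differently (nevotbplori, lisimlim), so the final letter is not what conditions the rule; the second-to-last letter is.
"vigekv" has second-to-last letter 'k'. The stems whose second-to-last letter is 'k' (sepbuzekv → seaspbuzekv, rukikv → ruaskikv, nehikt → neashikt) insert -as- after the first vowel.
So vigekv → viasgekv.

viasgekv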